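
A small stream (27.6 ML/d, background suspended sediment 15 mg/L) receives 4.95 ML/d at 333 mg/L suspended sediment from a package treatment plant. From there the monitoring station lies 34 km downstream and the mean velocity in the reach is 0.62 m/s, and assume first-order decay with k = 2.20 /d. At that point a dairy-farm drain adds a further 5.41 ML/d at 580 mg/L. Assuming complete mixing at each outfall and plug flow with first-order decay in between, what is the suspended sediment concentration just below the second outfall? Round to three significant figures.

96.1 mg/L

Mass balance: C = (27.60·15.00 + 4.950·333.0) / 32.55 = 2062/32.55 = 63.36 mg/L; combined flow 32.55 ML/d.
Travel time t = 34·1000 / 0.62 = 54840 s = 15.23 h.
Applying C = C₀e^(−kt): 63.36 × 0.2475 = 15.68 mg/L.
Second outfall: C = (32.55·15.68 + 5.410·580.0)/37.96 = 96.11 mg/L.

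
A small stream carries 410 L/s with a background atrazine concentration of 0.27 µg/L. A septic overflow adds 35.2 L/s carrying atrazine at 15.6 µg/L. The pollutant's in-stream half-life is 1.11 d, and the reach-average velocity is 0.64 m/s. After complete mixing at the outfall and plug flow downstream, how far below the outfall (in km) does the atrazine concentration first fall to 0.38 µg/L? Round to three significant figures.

121 km

Mass balance: C = (410.0·0.2700 + 35.20·15.60) / 445.2 = 659.8/445.2 = 1.482 µg/L.
Half-life 1.11 d → k = ln 2 / 1.11 = 0.6245 d⁻¹.
Set 1.482·exp(−k·t) = 0.38 → t = ln(1.482/0.38)/k = 188300 s = 52.31 h.
Distance = v·t = 0.64·188300 = 120500 m = 120.5 km.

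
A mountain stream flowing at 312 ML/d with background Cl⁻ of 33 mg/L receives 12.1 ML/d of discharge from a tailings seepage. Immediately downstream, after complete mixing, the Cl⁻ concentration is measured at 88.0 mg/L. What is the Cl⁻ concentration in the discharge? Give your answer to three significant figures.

Mass balance: 312.0·33.00 + 12.10·Cₑ = 324.1·88.00
→ Cₑ = (324.1·88.00 − 312.0·33.00) / 12.10 = 1506 mg/L.

1510 mg/L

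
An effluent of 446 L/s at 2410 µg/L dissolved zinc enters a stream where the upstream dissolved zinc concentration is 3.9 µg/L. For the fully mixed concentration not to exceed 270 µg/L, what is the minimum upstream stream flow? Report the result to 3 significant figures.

Set C_mix = 270: (Q·3.900 + 446.0·2410) / (Q + 446.0) = 270
→ Q = 446.0·(2410 − 270)/(270 − 3.900) = 3587 L/s.

3590 L/s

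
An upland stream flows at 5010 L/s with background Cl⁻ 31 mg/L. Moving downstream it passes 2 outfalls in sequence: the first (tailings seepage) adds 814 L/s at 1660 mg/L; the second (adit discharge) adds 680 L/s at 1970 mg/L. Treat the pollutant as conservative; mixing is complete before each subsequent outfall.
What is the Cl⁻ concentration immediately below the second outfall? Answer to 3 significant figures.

Outfall 1: combined Q = 5824 L/s; C = (5010·31.00 + 814.0·1660)/5824 = 258.7 mg/L.
Outfall 2: combined Q = 6504 L/s; C = (5824·258.7 + 680.0·1970)/6504 = 437.6 mg/L.

438 mg/L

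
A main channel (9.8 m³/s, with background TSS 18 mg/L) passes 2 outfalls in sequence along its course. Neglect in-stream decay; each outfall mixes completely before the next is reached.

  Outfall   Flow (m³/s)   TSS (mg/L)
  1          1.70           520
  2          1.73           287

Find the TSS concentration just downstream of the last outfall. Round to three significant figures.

Below outfall 1: Q → 11.50 m³/s, C = (9.800·18.00 + 1.700·520.0)/11.50 = 92.21 mg/L.
Below outfall 2: Q → 13.23 m³/s, C = (11.50·92.21 + 1.730·287.0)/13.23 = 117.7 mg/L.

118 mg/L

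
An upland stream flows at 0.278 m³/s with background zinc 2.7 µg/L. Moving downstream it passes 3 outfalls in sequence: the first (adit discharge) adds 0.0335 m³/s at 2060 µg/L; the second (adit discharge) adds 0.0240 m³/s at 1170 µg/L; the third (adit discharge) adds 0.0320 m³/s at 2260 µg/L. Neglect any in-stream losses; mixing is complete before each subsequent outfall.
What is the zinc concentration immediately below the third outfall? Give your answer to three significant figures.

Below outfall 1: Q → 0.3115 m³/s, C = (0.2780·2.700 + 0.03350·2060)/0.3115 = 224.0 µg/L.
Below outfall 2: Q → 0.3355 m³/s, C = (0.3115·224.0 + 0.02400·1170)/0.3355 = 291.6 µg/L.
Below outfall 3: Q → 0.3675 m³/s, C = (0.3355·291.6 + 0.03200·2260)/0.3675 = 463.0 µg/L.

463 µg/L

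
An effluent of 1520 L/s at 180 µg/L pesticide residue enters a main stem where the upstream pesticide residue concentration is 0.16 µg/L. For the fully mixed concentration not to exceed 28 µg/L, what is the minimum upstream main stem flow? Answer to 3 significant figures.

Set C_mix = 28: (Q·0.1600 + 1520·180.0) / (Q + 1520) = 28
→ Q = 1520·(180.0 − 28)/(28 − 0.1600) = 8299 L/s.

8300 L/s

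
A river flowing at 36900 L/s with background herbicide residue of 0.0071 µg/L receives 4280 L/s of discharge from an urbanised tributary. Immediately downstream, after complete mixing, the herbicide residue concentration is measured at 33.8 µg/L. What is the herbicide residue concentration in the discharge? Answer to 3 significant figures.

Mass balance: 36900·0.007100 + 4280·Cₑ = 41180·33.80
→ Cₑ = (41180·33.80 − 36900·0.007100) / 4280 = 325.1 µg/L.

325 µg/L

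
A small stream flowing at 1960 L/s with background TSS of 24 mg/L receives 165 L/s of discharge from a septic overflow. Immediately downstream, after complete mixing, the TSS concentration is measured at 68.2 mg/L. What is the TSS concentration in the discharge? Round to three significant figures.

Mass balance: 1960·24.00 + 165.0·Cₑ = 2125·68.20
→ Cₑ = (2125·68.20 − 1960·24.00) / 165.0 = 593.2 mg/L.

593 mg/L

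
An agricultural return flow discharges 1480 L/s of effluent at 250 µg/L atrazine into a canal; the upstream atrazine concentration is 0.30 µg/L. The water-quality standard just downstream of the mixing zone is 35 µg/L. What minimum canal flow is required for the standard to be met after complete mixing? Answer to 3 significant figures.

Set C_mix = 35: (Q·0.3000 + 1480·250.0) / (Q + 1480) = 35
→ Q = 1480·(250.0 − 35)/(35 − 0.3000) = 9170 L/s.

9170 L/s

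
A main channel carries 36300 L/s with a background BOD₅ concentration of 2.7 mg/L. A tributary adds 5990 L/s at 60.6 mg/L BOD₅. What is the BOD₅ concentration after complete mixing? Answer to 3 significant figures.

Flow-weighted average: C = (36300·2.700 + 5990·60.60) / 42290 = 461000/42290 = 10.90 mg/L.

10.9 mg/L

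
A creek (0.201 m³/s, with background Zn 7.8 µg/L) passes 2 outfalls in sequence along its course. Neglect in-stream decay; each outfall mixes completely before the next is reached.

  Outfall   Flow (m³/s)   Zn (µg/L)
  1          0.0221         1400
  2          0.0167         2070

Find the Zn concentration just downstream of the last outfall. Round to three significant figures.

Outfall 1: combined Q = 0.2231 m³/s; C = (0.2010·7.800 + 0.02210·1400)/0.2231 = 145.7 µg/L.
Outfall 2: combined Q = 0.2398 m³/s; C = (0.2231·145.7 + 0.01670·2070)/0.2398 = 279.7 µg/L.

280 µg/L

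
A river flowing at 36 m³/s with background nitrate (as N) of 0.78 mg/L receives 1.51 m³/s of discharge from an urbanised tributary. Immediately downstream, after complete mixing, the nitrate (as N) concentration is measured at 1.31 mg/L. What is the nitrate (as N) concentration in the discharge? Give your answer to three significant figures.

13.9 mg/L

Mass balance: 36.00·0.7800 + 1.510·Cₑ = 37.51·1.310
→ Cₑ = (37.51·1.310 − 36.00·0.7800) / 1.510 = 13.95 mg/L.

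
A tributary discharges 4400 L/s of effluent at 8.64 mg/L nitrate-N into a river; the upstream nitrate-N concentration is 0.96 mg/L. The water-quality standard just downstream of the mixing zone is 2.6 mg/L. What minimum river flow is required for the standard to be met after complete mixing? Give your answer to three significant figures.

16200 L/s

Set C_mix = 2.6: (Q·0.9600 + 4400·8.640) / (Q + 4400) = 2.6
→ Q = 4400·(8.640 − 2.6)/(2.6 − 0.9600) = 16200 L/s.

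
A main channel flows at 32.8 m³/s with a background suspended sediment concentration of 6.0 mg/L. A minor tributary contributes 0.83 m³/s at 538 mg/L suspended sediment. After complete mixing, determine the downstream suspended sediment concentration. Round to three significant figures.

Mass balance: C = (32.80·6.000 + 0.8300·538.0) / 33.63 = 643.3/33.63 = 19.13 mg/L.

19.1 mg/L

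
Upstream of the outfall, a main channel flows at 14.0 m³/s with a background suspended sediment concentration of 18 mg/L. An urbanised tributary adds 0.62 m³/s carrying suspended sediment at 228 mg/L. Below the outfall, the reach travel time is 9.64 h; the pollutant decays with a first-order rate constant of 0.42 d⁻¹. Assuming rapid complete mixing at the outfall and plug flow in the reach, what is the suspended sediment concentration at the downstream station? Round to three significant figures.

22.7 mg/L

Conservation of mass: C = (14.00·18.00 + 0.6200·228.0) / 14.62 = 393.4/14.62 = 26.91 mg/L.
First-order decay: C = 26.91·exp(−k·t) = 26.91·0.8448 = 22.73 mg/L.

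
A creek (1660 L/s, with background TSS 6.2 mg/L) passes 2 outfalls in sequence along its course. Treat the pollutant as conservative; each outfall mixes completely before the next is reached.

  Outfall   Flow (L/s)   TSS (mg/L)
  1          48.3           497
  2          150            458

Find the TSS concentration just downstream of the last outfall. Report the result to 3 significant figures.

Below outfall 1: Q → 1708 L/s, C = (1660·6.200 + 48.30·497.0)/1708 = 20.08 mg/L.
Below outfall 2: Q → 1858 L/s, C = (1708·20.08 + 150.0·458.0)/1858 = 55.43 mg/L.

55.4 mg/L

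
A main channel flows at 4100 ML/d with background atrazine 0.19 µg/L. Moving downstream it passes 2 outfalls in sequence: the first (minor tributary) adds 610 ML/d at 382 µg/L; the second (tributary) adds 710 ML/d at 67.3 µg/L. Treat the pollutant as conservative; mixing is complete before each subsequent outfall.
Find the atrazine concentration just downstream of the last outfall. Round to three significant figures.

52.0 µg/L

Below outfall 1: Q → 4710 ML/d, C = (4100·0.1900 + 610.0·382.0)/4710 = 49.64 µg/L.
Below outfall 2: Q → 5420 ML/d, C = (4710·49.64 + 710.0·67.30)/5420 = 51.95 µg/L.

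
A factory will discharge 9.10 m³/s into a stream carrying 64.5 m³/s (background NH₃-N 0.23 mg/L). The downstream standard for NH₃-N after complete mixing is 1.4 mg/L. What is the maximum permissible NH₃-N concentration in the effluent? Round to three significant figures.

At the limit, (Qr·Cr + Qe·Cₑ)/(Qr + Qe) = 1.4:
Cₑ = (73.60·1.4 − 64.50·0.2300) / 9.100 = 9.693 mg/L.

9.69 mg/L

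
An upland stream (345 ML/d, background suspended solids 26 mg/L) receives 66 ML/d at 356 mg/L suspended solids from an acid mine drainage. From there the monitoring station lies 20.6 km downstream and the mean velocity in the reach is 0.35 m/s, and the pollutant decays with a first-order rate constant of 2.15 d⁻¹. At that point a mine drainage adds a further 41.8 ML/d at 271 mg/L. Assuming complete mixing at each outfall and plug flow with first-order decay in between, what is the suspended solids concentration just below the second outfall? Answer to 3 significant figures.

After mixing, C = (345.0·26.00 + 66.00·356.0) / 411.0 = 32470/411.0 = 78.99 mg/L; combined flow 411.0 ML/d.
Travel time t = 20.6·1000 / 0.35 = 58860 s = 16.35 h.
Decay over the reach: 78.99·exp(−kt) = 78.99·0.2312 = 18.26 mg/L.
At the second outfall, C = (411.0·18.26 + 41.80·271.0) / (411.0 + 41.80) = 41.59 mg/L.

41.6 mg/L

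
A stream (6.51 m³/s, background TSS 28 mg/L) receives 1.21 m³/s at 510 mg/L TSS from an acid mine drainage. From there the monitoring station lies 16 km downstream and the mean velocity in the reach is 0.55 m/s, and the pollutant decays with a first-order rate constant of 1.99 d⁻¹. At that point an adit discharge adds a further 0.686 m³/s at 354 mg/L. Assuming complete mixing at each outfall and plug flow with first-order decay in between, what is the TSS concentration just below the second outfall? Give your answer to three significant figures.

77.5 mg/L

After mixing, C = (6.510·28.00 + 1.210·510.0) / 7.720 = 799.4/7.720 = 103.5 mg/L; combined flow 7.720 m³/s.
Travel time t = 16·1000 / 0.55 = 29090 s = 8.081 h.
Decay over the reach: 103.5·exp(−kt) = 103.5·0.5117 = 52.98 mg/L.
At the second outfall, C = (7.720·52.98 + 0.6860·354.0) / (7.720 + 0.6860) = 77.55 mg/L.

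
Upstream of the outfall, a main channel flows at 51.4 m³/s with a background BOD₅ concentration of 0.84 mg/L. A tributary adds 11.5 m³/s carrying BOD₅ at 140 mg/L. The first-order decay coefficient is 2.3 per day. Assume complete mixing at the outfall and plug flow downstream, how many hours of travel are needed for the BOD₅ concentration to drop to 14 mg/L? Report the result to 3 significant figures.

6.57 h

After mixing, C = (51.40·0.8400 + 11.50·140.0) / 62.90 = 1653/62.90 = 26.28 mg/L.
26.28·exp(−k·t) = 14 → t = ln(26.28/14)/k = 23660 s = 6.572 h.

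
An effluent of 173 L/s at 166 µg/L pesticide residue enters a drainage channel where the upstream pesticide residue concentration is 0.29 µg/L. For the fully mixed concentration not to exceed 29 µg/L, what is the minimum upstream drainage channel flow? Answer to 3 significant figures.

Set C_mix = 29: (Q·0.2900 + 173.0·166.0) / (Q + 173.0) = 29
→ Q = 173.0·(166.0 − 29)/(29 − 0.2900) = 825.5 L/s.

826 L/s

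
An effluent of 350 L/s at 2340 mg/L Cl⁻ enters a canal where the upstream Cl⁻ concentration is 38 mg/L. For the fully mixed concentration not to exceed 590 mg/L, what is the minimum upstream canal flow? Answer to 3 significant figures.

1110 L/s

Set C_mix = 590: (Q·38.00 + 350.0·2340) / (Q + 350.0) = 590
→ Q = 350.0·(2340 − 590)/(590 − 38.00) = 1110 L/s.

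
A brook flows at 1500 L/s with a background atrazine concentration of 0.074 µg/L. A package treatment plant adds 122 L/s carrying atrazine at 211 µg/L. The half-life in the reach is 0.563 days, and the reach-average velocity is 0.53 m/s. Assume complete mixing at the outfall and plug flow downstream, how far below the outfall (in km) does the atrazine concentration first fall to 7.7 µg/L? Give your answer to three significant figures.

27.1 km

After mixing, C = (1500·0.07400 + 122.0·211.0) / 1622 = 25850/1622 = 15.94 µg/L.
Half-life 0.563 d → k = ln 2 / 0.563 = 1.231 d⁻¹.
Set 15.94·exp(−k·t) = 7.7 → t = ln(15.94/7.7)/k = 51060 s = 14.18 h.
Distance = v·t = 0.53·51060 = 27060 m = 27.06 km.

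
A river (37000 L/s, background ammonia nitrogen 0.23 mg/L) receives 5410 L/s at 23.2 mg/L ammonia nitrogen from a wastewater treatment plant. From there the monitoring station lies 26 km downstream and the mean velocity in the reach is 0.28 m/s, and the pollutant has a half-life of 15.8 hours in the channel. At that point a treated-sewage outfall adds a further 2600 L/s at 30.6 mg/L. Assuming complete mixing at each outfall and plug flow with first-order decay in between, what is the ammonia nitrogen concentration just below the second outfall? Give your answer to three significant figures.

Mixed concentration C = ΣQC/ΣQ = (37000·0.2300 + 5410·23.20) / 42410 = 134000/42410 = 3.160 mg/L; combined flow 42410 L/s.
Travel time t = 26·1000 / 0.28 = 92860 s = 25.79 h.
Half-life 15.8 h → k = ln 2 / 15.8 = 0.04387 h⁻¹ = 1.053 d⁻¹.
Decay over the reach: 3.160·exp(−kt) = 3.160·0.3225 = 1.019 mg/L.
Second outfall: C = (42410·1.019 + 2600·30.60)/45010 = 2.728 mg/L.

2.73 mg/L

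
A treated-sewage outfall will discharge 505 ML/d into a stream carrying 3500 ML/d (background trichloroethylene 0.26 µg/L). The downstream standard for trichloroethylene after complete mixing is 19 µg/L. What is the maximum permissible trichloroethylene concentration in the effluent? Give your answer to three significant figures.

At the limit, (Qr·Cr + Qe·Cₑ)/(Qr + Qe) = 19:
Cₑ = (4005·19 − 3500·0.2600) / 505.0 = 148.9 µg/L.

149 µg/L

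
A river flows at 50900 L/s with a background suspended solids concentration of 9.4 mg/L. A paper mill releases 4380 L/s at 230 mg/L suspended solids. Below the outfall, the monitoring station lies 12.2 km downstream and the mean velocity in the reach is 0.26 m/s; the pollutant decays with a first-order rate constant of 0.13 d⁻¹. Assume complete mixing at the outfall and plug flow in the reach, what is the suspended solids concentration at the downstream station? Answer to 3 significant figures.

Conservation of mass: C = (50900·9.400 + 4380·230.0) / 55280 = 1486000/55280 = 26.88 mg/L.
Travel time t = 12.2·1000 / 0.26 = 46920 s = 13.03 h.
After decay, C = 26.88 × e^(−kt) = 26.88 × 0.9318 = 25.05 mg/L.

25.0 mg/L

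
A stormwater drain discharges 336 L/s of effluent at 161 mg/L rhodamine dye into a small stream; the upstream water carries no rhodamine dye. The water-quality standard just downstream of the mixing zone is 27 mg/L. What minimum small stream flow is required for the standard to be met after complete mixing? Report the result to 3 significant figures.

Set C_mix = 27: (Q·0 + 336.0·161.0) / (Q + 336.0) = 27
→ Q = 336.0·(161.0 − 27)/(27 − 0) = 1668 L/s.

1670 L/s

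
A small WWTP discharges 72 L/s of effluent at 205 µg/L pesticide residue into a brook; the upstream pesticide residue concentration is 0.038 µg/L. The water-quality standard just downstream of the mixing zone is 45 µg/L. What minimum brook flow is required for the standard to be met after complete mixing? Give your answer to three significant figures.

256 L/s

Set C_mix = 45: (Q·0.03800 + 72.00·205.0) / (Q + 72.00) = 45
→ Q = 72.00·(205.0 − 45)/(45 − 0.03800) = 256.2 L/s.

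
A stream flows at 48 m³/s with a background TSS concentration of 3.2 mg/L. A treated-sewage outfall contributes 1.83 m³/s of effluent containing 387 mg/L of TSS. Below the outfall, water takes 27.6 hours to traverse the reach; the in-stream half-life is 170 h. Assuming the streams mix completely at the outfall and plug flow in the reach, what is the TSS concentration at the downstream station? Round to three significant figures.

15.5 mg/L

After mixing, C = (48.00·3.200 + 1.830·387.0) / 49.83 = 861.8/49.83 = 17.30 mg/L.
Half-life 170 h → k = ln 2 / 170 = 0.004077 h⁻¹ = 0.09786 d⁻¹.
Decay over the reach: 17.30·exp(−kt) = 17.30·0.8936 = 15.45 mg/L.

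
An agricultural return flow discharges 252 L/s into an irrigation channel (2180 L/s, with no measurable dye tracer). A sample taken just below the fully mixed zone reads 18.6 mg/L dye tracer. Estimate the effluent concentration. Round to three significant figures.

180 mg/L

Mass balance: 2180·0 + 252.0·Cₑ = 2432·18.60
→ Cₑ = (2432·18.60 − 2180·0) / 252.0 = 179.5 mg/L.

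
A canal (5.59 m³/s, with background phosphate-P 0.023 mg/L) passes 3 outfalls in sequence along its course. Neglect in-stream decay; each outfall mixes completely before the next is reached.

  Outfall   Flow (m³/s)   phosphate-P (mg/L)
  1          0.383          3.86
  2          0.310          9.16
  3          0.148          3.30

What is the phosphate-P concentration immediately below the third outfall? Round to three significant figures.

Outfall 1: combined Q = 5.973 m³/s; C = (5.590·0.02300 + 0.3830·3.860)/5.973 = 0.2690 mg/L.
Outfall 2: combined Q = 6.283 m³/s; C = (5.973·0.2690 + 0.3100·9.160)/6.283 = 0.7077 mg/L.
Outfall 3: combined Q = 6.431 m³/s; C = (6.283·0.7077 + 0.1480·3.300)/6.431 = 0.7674 mg/L.

0.767 mg/L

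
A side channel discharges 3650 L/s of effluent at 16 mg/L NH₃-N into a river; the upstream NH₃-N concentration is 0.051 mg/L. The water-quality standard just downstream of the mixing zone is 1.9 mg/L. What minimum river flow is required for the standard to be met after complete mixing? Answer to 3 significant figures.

27800 L/s

Set C_mix = 1.9: (Q·0.05100 + 3650·16.00) / (Q + 3650) = 1.9
→ Q = 3650·(16.00 − 1.9)/(1.9 − 0.05100) = 27830 L/s.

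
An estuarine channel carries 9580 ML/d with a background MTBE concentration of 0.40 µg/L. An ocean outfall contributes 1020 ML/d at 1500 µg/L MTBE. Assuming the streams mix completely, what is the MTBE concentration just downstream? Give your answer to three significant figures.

145 µg/L

Mass balance: C = (9580·0.4000 + 1020·1500) / 10600 = 1534000/10600 = 144.7 µg/L.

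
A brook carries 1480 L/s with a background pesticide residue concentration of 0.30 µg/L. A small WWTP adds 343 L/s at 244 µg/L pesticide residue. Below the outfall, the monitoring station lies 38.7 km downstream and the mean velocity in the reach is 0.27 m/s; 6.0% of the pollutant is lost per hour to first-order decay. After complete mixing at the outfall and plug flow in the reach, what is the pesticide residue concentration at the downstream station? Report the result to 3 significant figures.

Mixed concentration C = ΣQC/ΣQ = (1480·0.3000 + 343.0·244.0) / 1823 = 84140/1823 = 46.15 µg/L.
Travel time t = 38.7·1000 / 0.27 = 143300 s = 39.81 h.
6.0%/h lost → k = −ln(1 − 0.06) = 0.06188 h⁻¹.
After decay, C = 46.15 × e^(−kt) = 46.15 × 0.08513 = 3.929 µg/L.

3.93 µg/L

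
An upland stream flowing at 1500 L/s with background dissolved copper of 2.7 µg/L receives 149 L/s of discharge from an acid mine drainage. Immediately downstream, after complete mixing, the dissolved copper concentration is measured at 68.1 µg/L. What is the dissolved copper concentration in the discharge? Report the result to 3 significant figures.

Mass balance: 1500·2.700 + 149.0·Cₑ = 1649·68.10
→ Cₑ = (1649·68.10 − 1500·2.700) / 149.0 = 726.5 µg/L.

726 µg/L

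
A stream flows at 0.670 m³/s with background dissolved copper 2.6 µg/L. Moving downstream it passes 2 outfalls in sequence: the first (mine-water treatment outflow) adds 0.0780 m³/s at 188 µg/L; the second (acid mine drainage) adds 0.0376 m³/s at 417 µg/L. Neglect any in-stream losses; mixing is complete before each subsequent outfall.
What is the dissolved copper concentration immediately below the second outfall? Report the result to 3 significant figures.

40.8 µg/L

After outfall 1: Q = 0.6700 + 0.07800 = 0.7480 m³/s; C = (0.6700·2.600 + 0.07800·188.0)/0.7480 = 21.93 µg/L.
After outfall 2: Q = 0.7480 + 0.03760 = 0.7856 m³/s; C = (0.7480·21.93 + 0.03760·417.0)/0.7856 = 40.84 µg/L.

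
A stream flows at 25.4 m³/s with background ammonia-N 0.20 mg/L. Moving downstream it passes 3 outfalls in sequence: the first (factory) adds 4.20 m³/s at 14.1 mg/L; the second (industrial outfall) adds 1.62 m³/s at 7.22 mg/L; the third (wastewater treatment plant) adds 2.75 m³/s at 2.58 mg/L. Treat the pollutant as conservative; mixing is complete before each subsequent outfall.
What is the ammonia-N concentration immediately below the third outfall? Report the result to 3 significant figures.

2.45 mg/L

After outfall 1: Q = 25.40 + 4.200 = 29.60 m³/s; C = (25.40·0.2000 + 4.200·14.10)/29.60 = 2.172 mg/L.
After outfall 2: Q = 29.60 + 1.620 = 31.22 m³/s; C = (29.60·2.172 + 1.620·7.220)/31.22 = 2.434 mg/L.
After outfall 3: Q = 31.22 + 2.750 = 33.97 m³/s; C = (31.22·2.434 + 2.750·2.580)/33.97 = 2.446 mg/L.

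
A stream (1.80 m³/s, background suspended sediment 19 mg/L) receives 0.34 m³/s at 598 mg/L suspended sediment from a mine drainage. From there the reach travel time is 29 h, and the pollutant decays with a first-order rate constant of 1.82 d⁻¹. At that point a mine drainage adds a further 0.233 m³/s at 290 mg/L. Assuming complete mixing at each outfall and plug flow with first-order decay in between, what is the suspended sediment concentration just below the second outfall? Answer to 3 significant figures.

39.6 mg/L

Conservation of mass: C = (1.800·19.00 + 0.3400·598.0) / 2.140 = 237.5/2.140 = 111.0 mg/L; combined flow 2.140 m³/s.
First-order decay: C = 111.0·exp(−k·t) = 111.0·0.1109 = 12.31 mg/L.
At the second outfall, C = (2.140·12.31 + 0.2330·290.0) / (2.140 + 0.2330) = 39.57 mg/L.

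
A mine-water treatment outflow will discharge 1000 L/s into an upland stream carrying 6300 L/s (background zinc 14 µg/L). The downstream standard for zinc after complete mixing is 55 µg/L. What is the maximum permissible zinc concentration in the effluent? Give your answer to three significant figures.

At the limit, (Qr·Cr + Qe·Cₑ)/(Qr + Qe) = 55:
Cₑ = (7300·55 − 6300·14.00) / 1000 = 313.3 µg/L.

313 µg/L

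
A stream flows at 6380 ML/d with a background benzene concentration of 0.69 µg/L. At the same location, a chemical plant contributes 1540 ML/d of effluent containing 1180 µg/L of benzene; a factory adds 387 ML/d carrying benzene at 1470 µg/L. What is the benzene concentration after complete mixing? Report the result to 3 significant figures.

Conservation of mass: C = (6380·0.6900 + 1540·1180 + 387.0·1470) / 8307 = 2390000/8307 = 287.8 µg/L.

288 µg/L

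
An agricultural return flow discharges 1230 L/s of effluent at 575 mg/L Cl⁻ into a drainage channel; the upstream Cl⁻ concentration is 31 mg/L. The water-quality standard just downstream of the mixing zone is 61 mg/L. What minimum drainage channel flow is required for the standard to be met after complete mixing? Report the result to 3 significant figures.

21100 L/s

Set C_mix = 61: (Q·31.00 + 1230·575.0) / (Q + 1230) = 61
→ Q = 1230·(575.0 − 61)/(61 − 31.00) = 21070 L/s.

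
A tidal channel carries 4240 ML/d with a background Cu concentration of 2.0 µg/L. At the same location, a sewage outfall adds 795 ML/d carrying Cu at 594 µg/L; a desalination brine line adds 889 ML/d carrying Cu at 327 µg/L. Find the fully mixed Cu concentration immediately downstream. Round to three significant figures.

130 µg/L

Mass balance: C = (4240·2.000 + 795.0·594.0 + 889.0·327.0) / 5924 = 771400/5924 = 130.2 µg/L.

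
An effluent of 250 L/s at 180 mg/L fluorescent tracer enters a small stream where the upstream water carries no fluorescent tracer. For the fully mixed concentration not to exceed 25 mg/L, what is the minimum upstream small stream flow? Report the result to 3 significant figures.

Set C_mix = 25: (Q·0 + 250.0·180.0) / (Q + 250.0) = 25
→ Q = 250.0·(180.0 − 25)/(25 − 0) = 1550 L/s.

1550 L/s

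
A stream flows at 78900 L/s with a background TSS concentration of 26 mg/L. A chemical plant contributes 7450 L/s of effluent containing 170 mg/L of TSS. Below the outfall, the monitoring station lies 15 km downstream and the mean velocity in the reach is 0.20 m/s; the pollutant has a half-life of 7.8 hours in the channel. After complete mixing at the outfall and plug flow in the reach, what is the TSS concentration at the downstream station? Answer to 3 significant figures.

Flow-weighted average: C = (78900·26.00 + 7450·170.0) / 86350 = 3318000/86350 = 38.42 mg/L.
Travel time t = 15·1000 / 0.20 = 75000 s = 20.83 h.
Half-life 7.8 h → k = ln 2 / 7.8 = 0.08887 h⁻¹ = 2.133 d⁻¹.
First-order decay: C = 38.42·exp(−k·t) = 38.42·0.1570 = 6.033 mg/L.

6.03 mg/L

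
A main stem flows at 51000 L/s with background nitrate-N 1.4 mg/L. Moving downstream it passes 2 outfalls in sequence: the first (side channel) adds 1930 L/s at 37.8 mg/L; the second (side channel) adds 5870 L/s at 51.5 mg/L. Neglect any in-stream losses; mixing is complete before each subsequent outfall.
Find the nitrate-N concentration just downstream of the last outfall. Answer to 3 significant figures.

7.60 mg/L

After outfall 1: Q = 51000 + 1930 = 52930 L/s; C = (51000·1.400 + 1930·37.80)/52930 = 2.727 mg/L.
After outfall 2: Q = 52930 + 5870 = 58800 L/s; C = (52930·2.727 + 5870·51.50)/58800 = 7.596 mg/L.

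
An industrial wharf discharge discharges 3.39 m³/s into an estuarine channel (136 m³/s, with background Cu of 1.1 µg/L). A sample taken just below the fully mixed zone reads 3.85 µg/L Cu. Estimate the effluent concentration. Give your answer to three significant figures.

Mass balance: 136.0·1.100 + 3.390·Cₑ = 139.4·3.850
→ Cₑ = (139.4·3.850 − 136.0·1.100) / 3.390 = 114.2 µg/L.

114 µg/L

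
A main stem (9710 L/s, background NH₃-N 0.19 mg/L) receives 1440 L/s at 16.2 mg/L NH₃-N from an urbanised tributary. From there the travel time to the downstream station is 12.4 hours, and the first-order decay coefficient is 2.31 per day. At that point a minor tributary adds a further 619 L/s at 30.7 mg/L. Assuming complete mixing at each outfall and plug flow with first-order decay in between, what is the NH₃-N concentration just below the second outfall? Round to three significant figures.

2.26 mg/L

Mixed concentration C = ΣQC/ΣQ = (9710·0.1900 + 1440·16.20) / 11150 = 25170/11150 = 2.258 mg/L; combined flow 11150 L/s.
Decay over the reach: 2.258·exp(−kt) = 2.258·0.3032 = 0.6844 mg/L.
Second outfall: C = (11150·0.6844 + 619.0·30.70)/11770 = 2.263 mg/L.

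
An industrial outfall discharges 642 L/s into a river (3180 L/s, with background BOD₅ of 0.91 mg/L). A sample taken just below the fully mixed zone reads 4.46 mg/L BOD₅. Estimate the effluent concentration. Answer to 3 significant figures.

Mass balance: 3180·0.9100 + 642.0·Cₑ = 3822·4.460
→ Cₑ = (3822·4.460 − 3180·0.9100) / 642.0 = 22.04 mg/L.

22.0 mg/L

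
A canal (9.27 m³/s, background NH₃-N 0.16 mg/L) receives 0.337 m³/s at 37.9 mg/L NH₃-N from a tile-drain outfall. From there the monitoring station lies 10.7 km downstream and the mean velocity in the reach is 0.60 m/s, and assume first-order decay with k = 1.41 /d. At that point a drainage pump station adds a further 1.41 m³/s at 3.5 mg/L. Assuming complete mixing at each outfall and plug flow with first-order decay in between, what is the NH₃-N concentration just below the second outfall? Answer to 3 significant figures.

Mass balance: C = (9.270·0.1600 + 0.3370·37.90) / 9.607 = 14.26/9.607 = 1.484 mg/L; combined flow 9.607 m³/s.
Travel time t = 10.7·1000 / 0.60 = 17830 s = 4.954 h.
Decay over the reach: 1.484·exp(−kt) = 1.484·0.7475 = 1.109 mg/L.
At the second outfall, C = (9.607·1.109 + 1.410·3.500) / (9.607 + 1.410) = 1.415 mg/L.

1.42 mg/L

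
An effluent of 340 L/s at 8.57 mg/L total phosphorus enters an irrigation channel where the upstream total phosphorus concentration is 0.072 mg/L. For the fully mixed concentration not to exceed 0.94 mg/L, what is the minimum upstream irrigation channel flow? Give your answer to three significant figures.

2990 L/s

Set C_mix = 0.94: (Q·0.07200 + 340.0·8.570) / (Q + 340.0) = 0.94
→ Q = 340.0·(8.570 − 0.94)/(0.94 − 0.07200) = 2989 L/s.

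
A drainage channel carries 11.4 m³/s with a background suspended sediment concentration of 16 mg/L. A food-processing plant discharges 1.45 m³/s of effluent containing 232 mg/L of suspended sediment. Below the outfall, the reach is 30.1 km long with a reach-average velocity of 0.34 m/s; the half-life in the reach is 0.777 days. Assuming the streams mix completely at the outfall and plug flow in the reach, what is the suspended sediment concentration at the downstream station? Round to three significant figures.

Flow-weighted average: C = (11.40·16.00 + 1.450·232.0) / 12.85 = 518.8/12.85 = 40.37 mg/L.
Travel time t = 30.1·1000 / 0.34 = 88530 s = 24.59 h.
Half-life 0.777 d → k = ln 2 / 0.777 = 0.8921 d⁻¹.
First-order decay: C = 40.37·exp(−k·t) = 40.37·0.4009 = 16.19 mg/L.

16.2 mg/L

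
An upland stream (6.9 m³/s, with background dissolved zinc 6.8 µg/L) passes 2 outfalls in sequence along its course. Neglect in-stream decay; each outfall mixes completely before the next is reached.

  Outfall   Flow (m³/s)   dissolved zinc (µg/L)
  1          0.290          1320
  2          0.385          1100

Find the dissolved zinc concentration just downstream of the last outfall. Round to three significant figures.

113 µg/L

Below outfall 1: Q → 7.190 m³/s, C = (6.900·6.800 + 0.2900·1320)/7.190 = 59.77 µg/L.
Below outfall 2: Q → 7.575 m³/s, C = (7.190·59.77 + 0.3850·1100)/7.575 = 112.6 µg/L.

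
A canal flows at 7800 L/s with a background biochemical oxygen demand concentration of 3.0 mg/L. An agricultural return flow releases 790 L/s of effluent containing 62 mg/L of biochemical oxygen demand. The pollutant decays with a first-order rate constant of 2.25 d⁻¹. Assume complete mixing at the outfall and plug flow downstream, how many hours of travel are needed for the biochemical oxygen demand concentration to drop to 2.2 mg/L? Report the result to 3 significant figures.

After mixing, C = (7800·3.000 + 790.0·62.00) / 8590 = 72380/8590 = 8.426 mg/L.
8.426·exp(−k·t) = 2.2 → t = ln(8.426/2.2)/k = 51570 s = 14.32 h.

14.3 h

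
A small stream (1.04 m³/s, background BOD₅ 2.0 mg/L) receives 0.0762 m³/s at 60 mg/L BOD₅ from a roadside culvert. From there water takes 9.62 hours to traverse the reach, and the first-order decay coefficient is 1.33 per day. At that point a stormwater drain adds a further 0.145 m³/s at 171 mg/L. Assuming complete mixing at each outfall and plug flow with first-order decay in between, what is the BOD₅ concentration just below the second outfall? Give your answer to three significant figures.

22.8 mg/L

Conservation of mass: C = (1.040·2.000 + 0.07620·60.00) / 1.116 = 6.652/1.116 = 5.960 mg/L; combined flow 1.116 m³/s.
First-order decay: C = 5.960·exp(−k·t) = 5.960·0.5868 = 3.497 mg/L.
Second outfall: C = (1.116·3.497 + 0.1450·171.0)/1.261 = 22.75 mg/L.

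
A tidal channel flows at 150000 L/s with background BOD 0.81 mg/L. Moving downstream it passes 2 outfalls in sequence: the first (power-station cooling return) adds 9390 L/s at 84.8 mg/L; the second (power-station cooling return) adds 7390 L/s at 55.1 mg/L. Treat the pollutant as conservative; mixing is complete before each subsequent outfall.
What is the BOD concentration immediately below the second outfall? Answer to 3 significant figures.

Below outfall 1: Q → 159400 L/s, C = (150000·0.8100 + 9390·84.80)/159400 = 5.758 mg/L.
Below outfall 2: Q → 166800 L/s, C = (159400·5.758 + 7390·55.10)/166800 = 7.944 mg/L.

7.94 mg/L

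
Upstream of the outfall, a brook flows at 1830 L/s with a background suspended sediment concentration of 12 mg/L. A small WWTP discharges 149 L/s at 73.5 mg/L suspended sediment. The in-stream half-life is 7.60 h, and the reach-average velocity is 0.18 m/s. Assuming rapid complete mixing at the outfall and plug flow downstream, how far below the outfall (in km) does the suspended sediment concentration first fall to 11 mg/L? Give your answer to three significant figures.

2.94 km

After mixing, C = (1830·12.00 + 149.0·73.50) / 1979 = 32910/1979 = 16.63 mg/L.
Half-life 7.60 h → k = ln 2 / 7.60 = 0.09120 h⁻¹ = 2.189 d⁻¹.
Set 16.63·exp(−k·t) = 11 → t = ln(16.63/11)/k = 16320 s = 4.532 h.
Distance = v·t = 0.18·16320 = 2937 m = 2.937 km.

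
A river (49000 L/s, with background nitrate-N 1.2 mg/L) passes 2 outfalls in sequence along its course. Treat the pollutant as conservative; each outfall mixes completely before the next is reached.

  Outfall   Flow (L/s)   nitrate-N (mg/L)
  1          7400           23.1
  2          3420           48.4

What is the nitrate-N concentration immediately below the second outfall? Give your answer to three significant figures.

6.61 mg/L

After outfall 1: Q = 49000 + 7400 = 56400 L/s; C = (49000·1.200 + 7400·23.10)/56400 = 4.073 mg/L.
After outfall 2: Q = 56400 + 3420 = 59820 L/s; C = (56400·4.073 + 3420·48.40)/59820 = 6.608 mg/L.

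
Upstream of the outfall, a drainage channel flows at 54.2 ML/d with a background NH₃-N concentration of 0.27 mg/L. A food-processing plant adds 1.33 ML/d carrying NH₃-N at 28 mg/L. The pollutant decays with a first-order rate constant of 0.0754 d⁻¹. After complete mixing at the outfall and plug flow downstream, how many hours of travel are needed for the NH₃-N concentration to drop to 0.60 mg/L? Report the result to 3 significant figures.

141 h

Mixed concentration C = ΣQC/ΣQ = (54.20·0.2700 + 1.330·28.00) / 55.53 = 51.87/55.53 = 0.9342 mg/L.
0.9342·exp(−k·t) = 0.60 → t = ln(0.9342/0.60)/k = 507300 s = 140.9 h.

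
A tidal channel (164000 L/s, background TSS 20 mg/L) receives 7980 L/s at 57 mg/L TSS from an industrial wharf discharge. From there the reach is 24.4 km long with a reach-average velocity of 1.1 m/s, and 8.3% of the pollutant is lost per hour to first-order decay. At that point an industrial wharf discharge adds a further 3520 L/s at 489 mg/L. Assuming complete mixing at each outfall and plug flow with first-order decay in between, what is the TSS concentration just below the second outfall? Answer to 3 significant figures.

Mixed concentration C = ΣQC/ΣQ = (164000·20.00 + 7980·57.00) / 172000 = 3735000/172000 = 21.72 mg/L; combined flow 172000 L/s.
Travel time t = 24.4·1000 / 1.1 = 22180 s = 6.162 h.
8.3%/h lost → k = −ln(1 − 0.083) = 0.08665 h⁻¹.
Decay over the reach: 21.72·exp(−kt) = 21.72·0.5863 = 12.73 mg/L.
Second outfall: C = (172000·12.73 + 3520·489.0)/175500 = 22.29 mg/L.

22.3 mg/L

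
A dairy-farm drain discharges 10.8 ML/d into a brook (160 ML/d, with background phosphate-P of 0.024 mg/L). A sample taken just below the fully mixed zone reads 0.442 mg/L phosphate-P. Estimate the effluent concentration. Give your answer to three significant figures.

Mass balance: 160.0·0.02400 + 10.80·Cₑ = 170.8·0.4420
→ Cₑ = (170.8·0.4420 − 160.0·0.02400) / 10.80 = 6.635 mg/L.

6.63 mg/L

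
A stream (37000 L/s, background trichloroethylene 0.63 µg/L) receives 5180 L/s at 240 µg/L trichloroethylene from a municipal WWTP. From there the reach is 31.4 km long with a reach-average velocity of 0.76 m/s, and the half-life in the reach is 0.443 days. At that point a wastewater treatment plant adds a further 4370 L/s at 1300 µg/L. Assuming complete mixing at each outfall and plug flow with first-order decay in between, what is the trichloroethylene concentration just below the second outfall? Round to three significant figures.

135 µg/L

Mixed concentration C = ΣQC/ΣQ = (37000·0.6300 + 5180·240.0) / 42180 = 1267000/42180 = 30.03 µg/L; combined flow 42180 L/s.
Travel time t = 31.4·1000 / 0.76 = 41320 s = 11.48 h.
Half-life 0.443 d → k = ln 2 / 0.443 = 1.565 d⁻¹.
Applying C = C₀e^(−kt): 30.03 × 0.4732 = 14.21 µg/L.
Second outfall: C = (42180·14.21 + 4370·1300)/46550 = 134.9 µg/L.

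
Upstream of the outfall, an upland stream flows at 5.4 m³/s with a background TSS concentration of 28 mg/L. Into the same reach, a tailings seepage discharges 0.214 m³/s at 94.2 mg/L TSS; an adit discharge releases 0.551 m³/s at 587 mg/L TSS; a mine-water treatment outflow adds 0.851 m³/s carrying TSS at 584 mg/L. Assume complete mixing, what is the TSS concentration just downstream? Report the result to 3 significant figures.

Flow-weighted average: C = (5.400·28.00 + 0.2140·94.20 + 0.5510·587.0 + 0.8510·584.0) / 7.016 = 991.8/7.016 = 141.4 mg/L.

141 mg/L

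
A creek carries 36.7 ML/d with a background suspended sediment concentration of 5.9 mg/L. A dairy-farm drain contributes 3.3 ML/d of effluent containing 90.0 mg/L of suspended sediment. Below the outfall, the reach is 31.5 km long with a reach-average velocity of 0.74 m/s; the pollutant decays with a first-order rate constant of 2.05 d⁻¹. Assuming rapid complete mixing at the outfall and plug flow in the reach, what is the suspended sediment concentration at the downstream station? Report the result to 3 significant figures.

4.68 mg/L

Mixed concentration C = ΣQC/ΣQ = (36.70·5.900 + 3.300·90.00) / 40.00 = 513.5/40.00 = 12.84 mg/L.
Travel time t = 31.5·1000 / 0.74 = 42570 s = 11.82 h.
Applying C = C₀e^(−kt): 12.84 × 0.3642 = 4.676 mg/L.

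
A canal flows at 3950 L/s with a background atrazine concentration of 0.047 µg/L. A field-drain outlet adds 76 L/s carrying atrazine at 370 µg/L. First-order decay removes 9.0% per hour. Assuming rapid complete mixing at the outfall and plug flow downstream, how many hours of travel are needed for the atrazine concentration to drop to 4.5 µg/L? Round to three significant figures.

Flow-weighted average: C = (3950·0.04700 + 76.00·370.0) / 4026 = 28310/4026 = 7.031 µg/L.
9.0%/h lost → k = −ln(1 − 0.09) = 0.09431 h⁻¹.
7.031·exp(−k·t) = 4.5 → t = ln(7.031/4.5)/k = 17030 s = 4.731 h.

4.73 h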